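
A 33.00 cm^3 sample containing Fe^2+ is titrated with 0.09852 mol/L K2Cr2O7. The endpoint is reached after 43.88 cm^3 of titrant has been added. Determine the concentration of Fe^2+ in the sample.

n(K2Cr2O7) = 0.09852 x 0.04388 = 0.004323 mol.
From the balanced equation, 1 mol K2Cr2O7 reacts with 6 mol Fe^2+, so n(Fe^2+) = 0.004323 x 6/1 = 0.02594 mol.
[Fe^2+] = 0.02594 / 0.03300 L = 0.786 M.

0.786 M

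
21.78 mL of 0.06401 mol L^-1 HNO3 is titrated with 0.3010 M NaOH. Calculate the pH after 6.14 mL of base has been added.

12.21

n(acid) = 0.06401 x 0.02178 = 0.001394 mol; n(NaOH) added = 0.3010 x 0.006140 = 0.001848 mol.
Base is in excess by 0.001848 - 0.001394 = 0.0004540 mol in a total volume of 0.02792 L.
[OH^-] = 0.0004540/0.02792 = 0.01626 M, so pOH = 1.79 and pH = 14.00 - 1.79 = 12.21.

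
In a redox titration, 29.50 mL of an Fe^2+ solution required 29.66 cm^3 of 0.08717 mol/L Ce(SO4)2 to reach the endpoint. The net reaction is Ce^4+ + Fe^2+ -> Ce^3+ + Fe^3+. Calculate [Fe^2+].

0.0876 M

n(Ce(SO4)2) = 0.08717 x 0.02966 = 0.002585 mol.
From the balanced equation, 1 mol Ce(SO4)2 reacts with 1 mol Fe^2+, so n(Fe^2+) = 0.002585 x 1/1 = 0.002585 mol.
[Fe^2+] = 0.002585 / 0.02950 L = 0.0876 M.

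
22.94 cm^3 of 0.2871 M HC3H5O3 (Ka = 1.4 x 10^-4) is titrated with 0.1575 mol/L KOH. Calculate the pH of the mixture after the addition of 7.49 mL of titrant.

3.19

Initial n(HC3H5O3) = 0.2871 x 0.02294 = 0.006586 mol.
n(KOH) added = 0.1575 x 0.007490 = 0.001180 mol, converting that many moles of HC3H5O3 to C3H5O3-.
Remaining n(HC3H5O3) = 0.005406 mol; n(C3H5O3-) = 0.001180 mol.
By Henderson-Hasselbalch, pH = pKa + log([A^-]/[HA]) = 3.85 + log(0.001180/0.005406) = 3.85 + (-0.66) = 3.19.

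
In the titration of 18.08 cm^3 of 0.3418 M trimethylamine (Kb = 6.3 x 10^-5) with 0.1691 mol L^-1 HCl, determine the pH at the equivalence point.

n((CH3)3N) = 0.3418 x 0.01808 = 0.006180 mol; V(HCl) at equivalence = 0.006180/0.1691 = 0.03654 L.
At equivalence the base is fully converted to (CH3)3NH+; total volume = 0.05462 L, so [(CH3)3NH+] = 0.006180/0.05462 = 0.1131 M.
Ka((CH3)3NH+) = Kw/Kb = 1.0e-14 / 6.3 x 10^-5 = 1.59e-10.
[H^+] = sqrt(Ka x [(CH3)3NH+]) = sqrt(1.59e-10 x 0.1131) = 4.24e-6 M.
pH = -log(4.24e-6) = 5.37.

5.37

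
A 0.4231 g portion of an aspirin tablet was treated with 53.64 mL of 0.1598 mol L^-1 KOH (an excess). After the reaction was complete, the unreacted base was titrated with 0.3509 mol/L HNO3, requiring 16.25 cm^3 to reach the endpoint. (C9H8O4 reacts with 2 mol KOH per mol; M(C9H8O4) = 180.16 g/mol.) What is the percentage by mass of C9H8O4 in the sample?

61.1%

Total n(KOH) added = 0.1598 x 0.05364 = 0.008572 mol.
n(HNO3) used = 0.3509 x 0.01625 = 0.005702 mol, which equals the excess n(KOH).
So n(KOH) consumed by the sample = 0.008572 - 0.005702 = 0.002870 mol.
n(C9H8O4) = 0.002870 / 2 = 0.001435 mol.
mass C9H8O4 = 0.001435 x 180.16 = 0.2585 g, so %C9H8O4 = 0.2585/0.4231 x 100 = 61.1%.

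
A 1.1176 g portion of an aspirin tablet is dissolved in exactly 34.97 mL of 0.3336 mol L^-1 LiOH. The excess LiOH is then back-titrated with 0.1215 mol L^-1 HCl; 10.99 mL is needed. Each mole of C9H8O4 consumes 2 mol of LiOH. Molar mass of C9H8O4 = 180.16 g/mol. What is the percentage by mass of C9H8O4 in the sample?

83.3%

Total n(LiOH) added = 0.3336 x 0.03497 = 0.01167 mol.
n(HCl) used = 0.1215 x 0.01099 = 0.001335 mol, which equals the excess n(LiOH).
So n(LiOH) consumed by the sample = 0.01167 - 0.001335 = 0.01033 mol.
n(C9H8O4) = 0.01033 / 2 = 0.005165 mol.
mass C9H8O4 = 0.005165 x 180.16 = 0.9306 g, so %C9H8O4 = 0.9306/1.1176 x 100 = 83.3%.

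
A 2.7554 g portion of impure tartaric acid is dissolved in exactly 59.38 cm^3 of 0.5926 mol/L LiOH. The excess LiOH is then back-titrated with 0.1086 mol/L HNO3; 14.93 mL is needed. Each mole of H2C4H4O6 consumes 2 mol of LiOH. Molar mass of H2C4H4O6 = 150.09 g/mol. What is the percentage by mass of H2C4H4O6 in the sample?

Total n(LiOH) added = 0.5926 x 0.05938 = 0.03519 mol.
n(HNO3) used = 0.1086 x 0.01493 = 0.001621 mol, which equals the excess n(LiOH).
So n(LiOH) consumed by the sample = 0.03519 - 0.001621 = 0.03357 mol.
n(H2C4H4O6) = 0.03357 / 2 = 0.01678 mol.
mass H2C4H4O6 = 0.01678 x 150.09 = 2.519 g, so %H2C4H4O6 = 2.519/2.7554 x 100 = 91.4%.

91.4%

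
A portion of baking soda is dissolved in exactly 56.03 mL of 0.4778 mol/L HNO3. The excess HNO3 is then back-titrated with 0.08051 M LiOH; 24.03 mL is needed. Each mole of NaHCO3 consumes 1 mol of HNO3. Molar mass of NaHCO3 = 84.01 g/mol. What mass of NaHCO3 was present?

Total n(HNO3) added = 0.4778 x 0.05603 = 0.02677 mol.
n(LiOH) used = 0.08051 x 0.02403 = 0.001935 mol, which equals the excess n(HNO3).
So n(HNO3) consumed by the sample = 0.02677 - 0.001935 = 0.02484 mol.
n(NaHCO3) = 0.02484 / 1 = 0.02484 mol.
mass = 0.02484 mol x 84.01 g/mol = 2.09 g.

2.09 g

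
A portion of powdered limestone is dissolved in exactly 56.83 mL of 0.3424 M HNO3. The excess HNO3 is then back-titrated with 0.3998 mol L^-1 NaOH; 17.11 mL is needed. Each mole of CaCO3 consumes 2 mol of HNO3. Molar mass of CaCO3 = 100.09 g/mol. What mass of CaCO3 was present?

0.631 g

Total n(HNO3) added = 0.3424 x 0.05683 = 0.01946 mol.
n(NaOH) used = 0.3998 x 0.01711 = 0.006841 mol, which equals the excess n(HNO3).
So n(HNO3) consumed by the sample = 0.01946 - 0.006841 = 0.01262 mol.
n(CaCO3) = 0.01262 / 2 = 0.006309 mol.
mass = 0.006309 mol x 100.09 g/mol = 0.631 g.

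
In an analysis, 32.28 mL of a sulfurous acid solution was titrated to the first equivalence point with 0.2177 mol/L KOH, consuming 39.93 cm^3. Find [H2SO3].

n(KOH) = 0.2177 x 0.03993 = 0.008693 mol.
At the first equivalence point, 1 mol OH^- react per mol H2SO3, so n(H2SO3) = 0.008693 / 1 = 0.008693 mol.
[H2SO3] = 0.008693 / 0.03228 L = 0.269 M.

0.269 M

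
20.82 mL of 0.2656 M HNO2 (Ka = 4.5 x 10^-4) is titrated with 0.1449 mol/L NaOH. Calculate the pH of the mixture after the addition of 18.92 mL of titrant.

Initial n(HNO2) = 0.2656 x 0.02082 = 0.005530 mol.
n(NaOH) added = 0.1449 x 0.01892 = 0.002742 mol, converting that many moles of HNO2 to NO2-.
Remaining n(HNO2) = 0.002788 mol; n(NO2-) = 0.002742 mol.
By Henderson-Hasselbalch, pH = pKa + log([A^-]/[HA]) = 3.35 + log(0.002742/0.002788) = 3.35 + (-0.01) = 3.34.

3.34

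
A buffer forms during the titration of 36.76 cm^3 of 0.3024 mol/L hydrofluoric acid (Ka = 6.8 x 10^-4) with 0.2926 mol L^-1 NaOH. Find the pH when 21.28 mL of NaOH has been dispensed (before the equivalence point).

3.27

Initial n(HF) = 0.3024 x 0.03676 = 0.01112 mol.
n(NaOH) added = 0.2926 x 0.02128 = 0.006227 mol, converting that many moles of HF to F-.
Remaining n(HF) = 0.004890 mol; n(F-) = 0.006227 mol.
By Henderson-Hasselbalch, pH = pKa + log([A^-]/[HA]) = 3.17 + log(0.006227/0.004890) = 3.17 + (+0.10) = 3.27.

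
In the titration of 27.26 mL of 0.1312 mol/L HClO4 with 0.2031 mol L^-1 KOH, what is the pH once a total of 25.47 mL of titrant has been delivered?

n(acid) = 0.1312 x 0.02726 = 0.003577 mol; n(KOH) added = 0.2031 x 0.02547 = 0.005173 mol.
Base is in excess by 0.005173 - 0.003577 = 0.001596 mol in a total volume of 0.05273 L.
[OH^-] = 0.001596/0.05273 = 0.03028 M, so pOH = 1.52 and pH = 14.00 - 1.52 = 12.48.

12.48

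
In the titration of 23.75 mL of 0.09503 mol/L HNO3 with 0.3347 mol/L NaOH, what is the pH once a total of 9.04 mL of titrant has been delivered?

n(acid) = 0.09503 x 0.02375 = 0.002257 mol; n(NaOH) added = 0.3347 x 0.009040 = 0.003026 mol.
Base is in excess by 0.003026 - 0.002257 = 0.0007687 mol in a total volume of 0.03279 L.
[OH^-] = 0.0007687/0.03279 = 0.02344 M, so pOH = 1.63 and pH = 14.00 - 1.63 = 12.37.

12.37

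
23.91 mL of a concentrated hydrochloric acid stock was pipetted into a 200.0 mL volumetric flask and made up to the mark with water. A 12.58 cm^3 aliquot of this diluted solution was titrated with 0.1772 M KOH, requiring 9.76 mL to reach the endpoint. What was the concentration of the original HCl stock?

n(KOH) = 0.1772 x 0.009760 = 0.001729 mol.
n(HCl) in the aliquot = 0.001729 mol.
[diluted HCl] = 0.001729 / 0.01258 = 0.1375 M.
Dilution factor = 200.0/23.91 = 8.365, so [stock] = 0.1375 x 8.365 = 1.15 M.

1.15 M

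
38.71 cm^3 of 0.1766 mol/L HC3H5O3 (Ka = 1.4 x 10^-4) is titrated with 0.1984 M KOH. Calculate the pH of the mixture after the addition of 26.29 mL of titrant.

4.36

Initial n(HC3H5O3) = 0.1766 x 0.03871 = 0.006836 mol.
n(KOH) added = 0.1984 x 0.02629 = 0.005216 mol, converting that many moles of HC3H5O3 to C3H5O3-.
Remaining n(HC3H5O3) = 0.001620 mol; n(C3H5O3-) = 0.005216 mol.
By Henderson-Hasselbalch, pH = pKa + log([A^-]/[HA]) = 3.85 + log(0.005216/0.001620) = 3.85 + (+0.51) = 4.36.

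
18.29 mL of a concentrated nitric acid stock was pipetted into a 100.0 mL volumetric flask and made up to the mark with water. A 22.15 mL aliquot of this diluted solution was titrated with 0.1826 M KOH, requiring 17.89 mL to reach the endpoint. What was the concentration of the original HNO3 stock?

n(KOH) = 0.1826 x 0.01789 = 0.003267 mol.
n(HNO3) in the aliquot = 0.003267 mol.
[diluted HNO3] = 0.003267 / 0.02215 = 0.1475 M.
Dilution factor = 100.0/18.29 = 5.467, so [stock] = 0.1475 x 5.467 = 0.806 M.

0.806 M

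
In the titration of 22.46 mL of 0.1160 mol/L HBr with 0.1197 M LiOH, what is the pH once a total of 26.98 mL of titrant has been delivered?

12.10

n(acid) = 0.1160 x 0.02246 = 0.002605 mol; n(LiOH) added = 0.1197 x 0.02698 = 0.003230 mol.
Base is in excess by 0.003230 - 0.002605 = 0.0006241 mol in a total volume of 0.04944 L.
[OH^-] = 0.0006241/0.04944 = 0.01262 M, so pOH = 1.90 and pH = 14.00 - 1.90 = 12.10.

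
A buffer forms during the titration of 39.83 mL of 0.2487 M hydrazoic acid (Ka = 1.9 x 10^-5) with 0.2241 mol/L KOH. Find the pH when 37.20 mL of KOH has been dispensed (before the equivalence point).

5.45

Initial n(HN3) = 0.2487 x 0.03983 = 0.009906 mol.
n(KOH) added = 0.2241 x 0.03720 = 0.008337 mol, converting that many moles of HN3 to N3-.
Remaining n(HN3) = 0.001569 mol; n(N3-) = 0.008337 mol.
By Henderson-Hasselbalch, pH = pKa + log([A^-]/[HA]) = 4.72 + log(0.008337/0.001569) = 4.72 + (+0.73) = 5.45.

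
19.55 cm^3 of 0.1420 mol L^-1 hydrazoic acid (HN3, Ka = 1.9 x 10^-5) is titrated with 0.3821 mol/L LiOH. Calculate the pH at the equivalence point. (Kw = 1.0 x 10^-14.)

8.87

n(HN3) = 0.1420 x 0.01955 = 0.002776 mol; V(LiOH) at equivalence = 0.002776/0.3821 = 0.007265 L.
At equivalence all the acid is converted to N3-; total volume = 0.01955 + 0.007265 = 0.02682 L, so [N3-] = 0.002776/0.02682 = 0.1035 M.
Kb = Kw/Ka = 1.0e-14 / 1.9 x 10^-5 = 5.26e-10.
[OH^-] = sqrt(Kb x [N3-]) = sqrt(5.26e-10 x 0.1035) = 7.38e-6 M.
pOH = 5.13, so pH = 14.00 - 5.13 = 8.87.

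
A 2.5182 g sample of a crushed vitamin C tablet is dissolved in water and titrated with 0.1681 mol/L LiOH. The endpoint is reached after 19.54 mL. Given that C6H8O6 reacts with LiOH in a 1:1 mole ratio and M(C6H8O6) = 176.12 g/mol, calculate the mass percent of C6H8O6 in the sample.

23.0%

n(LiOH) = 0.1681 x 0.01954 = 0.003285 mol.
n(C6H8O6) = 0.003285 / 1 = 0.003285 mol.
mass of C6H8O6 = 0.003285 x 176.12 = 0.5785 g.
% purity = 0.5785 / 2.5182 x 100 = 23.0%.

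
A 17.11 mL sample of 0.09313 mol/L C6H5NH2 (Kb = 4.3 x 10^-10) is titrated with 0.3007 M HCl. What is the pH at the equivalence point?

2.89

n(C6H5NH2) = 0.09313 x 0.01711 = 0.001593 mol; V(HCl) at equivalence = 0.001593/0.3007 = 0.005299 L.
At equivalence the base is fully converted to C6H5NH3+; total volume = 0.02241 L, so [C6H5NH3+] = 0.001593/0.02241 = 0.07111 M.
Ka(C6H5NH3+) = Kw/Kb = 1.0e-14 / 4.3 x 10^-10 = 2.33e-5.
[H^+] = sqrt(Ka x [C6H5NH3+]) = sqrt(2.33e-5 x 0.07111) = 0.00129 M.
pH = -log(0.00129) = 2.89.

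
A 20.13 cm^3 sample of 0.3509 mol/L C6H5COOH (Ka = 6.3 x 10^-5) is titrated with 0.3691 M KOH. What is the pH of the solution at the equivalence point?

8.73

n(C6H5COOH) = 0.3509 x 0.02013 = 0.007064 mol; V(KOH) at equivalence = 0.007064/0.3691 = 0.01914 L.
At equivalence all the acid is converted to C6H5COO-; total volume = 0.02013 + 0.01914 = 0.03927 L, so [C6H5COO-] = 0.007064/0.03927 = 0.1799 M.
Kb = Kw/Ka = 1.0e-14 / 6.3 x 10^-5 = 1.59e-10.
[OH^-] = sqrt(Kb x [C6H5COO-]) = sqrt(1.59e-10 x 0.1799) = 5.34e-6 M.
pOH = 5.27, so pH = 14.00 - 5.27 = 8.73.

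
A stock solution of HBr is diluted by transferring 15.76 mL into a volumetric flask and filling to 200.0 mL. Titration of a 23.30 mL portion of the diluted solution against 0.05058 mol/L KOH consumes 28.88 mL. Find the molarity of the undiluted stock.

0.796 M

n(KOH) = 0.05058 x 0.02888 = 0.001461 mol.
n(HBr) in the aliquot = 0.001461 mol.
[diluted HBr] = 0.001461 / 0.02330 = 0.06269 M.
Dilution factor = 200.0/15.76 = 12.69, so [stock] = 0.06269 x 12.69 = 0.796 M.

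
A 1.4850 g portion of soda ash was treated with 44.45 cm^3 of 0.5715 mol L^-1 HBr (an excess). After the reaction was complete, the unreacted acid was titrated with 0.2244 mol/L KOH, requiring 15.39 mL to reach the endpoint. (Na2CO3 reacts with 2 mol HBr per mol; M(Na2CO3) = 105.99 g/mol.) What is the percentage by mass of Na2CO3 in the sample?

78.3%

Total n(HBr) added = 0.5715 x 0.04445 = 0.02540 mol.
n(KOH) used = 0.2244 x 0.01539 = 0.003454 mol, which equals the excess n(HBr).
So n(HBr) consumed by the sample = 0.02540 - 0.003454 = 0.02195 mol.
n(Na2CO3) = 0.02195 / 2 = 0.01097 mol.
mass Na2CO3 = 0.01097 x 105.99 = 1.163 g, so %Na2CO3 = 1.163/1.4850 x 100 = 78.3%.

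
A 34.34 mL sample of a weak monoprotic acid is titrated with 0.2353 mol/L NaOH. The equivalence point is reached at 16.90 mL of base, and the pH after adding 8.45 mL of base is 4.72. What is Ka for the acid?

8.45 mL is half of the equivalence volume, so this is the half-equivalence point where [HA] = [A^-].
At half-equivalence pH = pKa, so pKa = 4.72.
Ka = 10^(-4.72) = 1.9 x 10^-5.

1.9 x 10^-5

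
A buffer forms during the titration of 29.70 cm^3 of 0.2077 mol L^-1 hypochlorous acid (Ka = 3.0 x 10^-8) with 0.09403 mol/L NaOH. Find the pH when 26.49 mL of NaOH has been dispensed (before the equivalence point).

Initial n(HClO) = 0.2077 x 0.02970 = 0.006169 mol.
n(NaOH) added = 0.09403 x 0.02649 = 0.002491 mol, converting that many moles of HClO to ClO-.
Remaining n(HClO) = 0.003678 mol; n(ClO-) = 0.002491 mol.
By Henderson-Hasselbalch, pH = pKa + log([A^-]/[HA]) = 7.52 + log(0.002491/0.003678) = 7.52 + (-0.17) = 7.35.

7.35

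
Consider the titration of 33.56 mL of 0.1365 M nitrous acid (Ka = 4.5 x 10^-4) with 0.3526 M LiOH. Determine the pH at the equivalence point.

8.17

n(HNO2) = 0.1365 x 0.03356 = 0.004581 mol; V(LiOH) at equivalence = 0.004581/0.3526 = 0.01299 L.
At equivalence all the acid is converted to NO2-; total volume = 0.03356 + 0.01299 = 0.04655 L, so [NO2-] = 0.004581/0.04655 = 0.09841 M.
Kb = Kw/Ka = 1.0e-14 / 4.5 x 10^-4 = 2.22e-11.
[OH^-] = sqrt(Kb x [NO2-]) = sqrt(2.22e-11 x 0.09841) = 1.48e-6 M.
pOH = 5.83, so pH = 14.00 - 5.83 = 8.17.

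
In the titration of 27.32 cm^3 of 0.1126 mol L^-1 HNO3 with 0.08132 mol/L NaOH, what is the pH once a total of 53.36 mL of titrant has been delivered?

12.19

n(acid) = 0.1126 x 0.02732 = 0.003076 mol; n(NaOH) added = 0.08132 x 0.05336 = 0.004339 mol.
Base is in excess by 0.004339 - 0.003076 = 0.001263 mol in a total volume of 0.08068 L.
[OH^-] = 0.001263/0.08068 = 0.01565 M, so pOH = 1.81 and pH = 14.00 - 1.81 = 12.19.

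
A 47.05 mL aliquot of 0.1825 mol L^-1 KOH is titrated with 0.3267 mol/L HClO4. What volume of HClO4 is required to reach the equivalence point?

26.3 mL

n(KOH) = 0.1825 mol/L x 0.04705 L = 0.008587 mol.
At equivalence n(HClO4) = n(KOH) = 0.008587 mol.
V(HClO4) = 0.008587 / 0.3267 = 0.02628 L = 26.3 mL.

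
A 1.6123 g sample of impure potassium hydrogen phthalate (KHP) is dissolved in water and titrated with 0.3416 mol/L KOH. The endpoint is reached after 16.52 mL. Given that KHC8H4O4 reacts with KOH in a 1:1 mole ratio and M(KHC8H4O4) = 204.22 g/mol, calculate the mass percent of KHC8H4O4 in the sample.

n(KOH) = 0.3416 x 0.01652 = 0.005643 mol.
n(KHC8H4O4) = 0.005643 / 1 = 0.005643 mol.
mass of KHC8H4O4 = 0.005643 x 204.22 = 1.152 g.
% purity = 1.152 / 1.6123 x 100 = 71.5%.

71.5%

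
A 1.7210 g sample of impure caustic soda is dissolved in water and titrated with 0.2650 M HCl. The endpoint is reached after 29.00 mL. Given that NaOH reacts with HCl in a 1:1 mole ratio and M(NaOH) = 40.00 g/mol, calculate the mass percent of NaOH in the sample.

17.9%

n(HCl) = 0.2650 x 0.02900 = 0.007685 mol.
n(NaOH) = 0.007685 / 1 = 0.007685 mol.
mass of NaOH = 0.007685 x 40.00 = 0.3074 g.
% purity = 0.3074 / 1.7210 x 100 = 17.9%.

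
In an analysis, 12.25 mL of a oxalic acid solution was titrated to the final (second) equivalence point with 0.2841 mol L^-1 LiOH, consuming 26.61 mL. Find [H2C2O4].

0.309 M

n(LiOH) = 0.2841 x 0.02661 = 0.007560 mol.
At the final (second) equivalence point, 2 mol OH^- react per mol H2C2O4, so n(H2C2O4) = 0.007560 / 2 = 0.003780 mol.
[H2C2O4] = 0.003780 / 0.01225 L = 0.309 M.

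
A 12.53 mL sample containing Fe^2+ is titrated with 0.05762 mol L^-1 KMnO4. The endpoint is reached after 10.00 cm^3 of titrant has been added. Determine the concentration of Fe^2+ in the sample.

0.230 M

n(KMnO4) = 0.05762 x 0.01000 = 0.0005762 mol.
From the balanced equation, 1 mol KMnO4 reacts with 5 mol Fe^2+, so n(Fe^2+) = 0.0005762 x 5/1 = 0.002881 mol.
[Fe^2+] = 0.002881 / 0.01253 L = 0.230 M.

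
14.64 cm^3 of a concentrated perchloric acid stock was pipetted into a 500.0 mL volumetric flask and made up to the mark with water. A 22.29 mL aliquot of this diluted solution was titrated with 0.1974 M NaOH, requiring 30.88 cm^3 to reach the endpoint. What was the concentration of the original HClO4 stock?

9.34 M

n(NaOH) = 0.1974 x 0.03088 = 0.006096 mol.
n(HClO4) in the aliquot = 0.006096 mol.
[diluted HClO4] = 0.006096 / 0.02229 = 0.2735 M.
Dilution factor = 500.0/14.64 = 34.15, so [stock] = 0.2735 x 34.15 = 9.34 M.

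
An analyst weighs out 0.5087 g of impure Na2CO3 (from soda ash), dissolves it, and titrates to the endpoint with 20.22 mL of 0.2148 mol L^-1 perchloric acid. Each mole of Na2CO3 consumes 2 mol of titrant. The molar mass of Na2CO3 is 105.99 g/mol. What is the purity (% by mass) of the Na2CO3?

n(HClO4) = 0.2148 x 0.02022 = 0.004343 mol.
n(Na2CO3) = 0.004343 / 2 = 0.002172 mol.
mass of Na2CO3 = 0.002172 x 105.99 = 0.2302 g.
% purity = 0.2302 / 0.5087 x 100 = 45.2%.

45.2%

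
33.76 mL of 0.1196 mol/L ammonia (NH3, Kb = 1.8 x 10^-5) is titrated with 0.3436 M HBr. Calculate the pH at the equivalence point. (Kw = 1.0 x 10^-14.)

n(NH3) = 0.1196 x 0.03376 = 0.004038 mol; V(HBr) at equivalence = 0.004038/0.3436 = 0.01175 L.
At equivalence the base is fully converted to NH4+; total volume = 0.04551 L, so [NH4+] = 0.004038/0.04551 = 0.08872 M.
Ka(NH4+) = Kw/Kb = 1.0e-14 / 1.8 x 10^-5 = 5.56e-10.
[H^+] = sqrt(Ka x [NH4+]) = sqrt(5.56e-10 x 0.08872) = 7.02e-6 M.
pH = -log(7.02e-6) = 5.15.

5.15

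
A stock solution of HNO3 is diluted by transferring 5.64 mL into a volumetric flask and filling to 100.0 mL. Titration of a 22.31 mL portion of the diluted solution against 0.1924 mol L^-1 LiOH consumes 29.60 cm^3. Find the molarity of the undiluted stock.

n(LiOH) = 0.1924 x 0.02960 = 0.005695 mol.
n(HNO3) in the aliquot = 0.005695 mol.
[diluted HNO3] = 0.005695 / 0.02231 = 0.2553 M.
Dilution factor = 100.0/5.640 = 17.73, so [stock] = 0.2553 x 17.73 = 4.53 M.

4.53 M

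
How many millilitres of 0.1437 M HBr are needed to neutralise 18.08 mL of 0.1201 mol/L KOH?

n(KOH) = 0.1201 mol/L x 0.01808 L = 0.002171 mol.
At equivalence n(HBr) = n(KOH) = 0.002171 mol.
V(HBr) = 0.002171 / 0.1437 = 0.01511 L = 15.1 mL.

15.1 mL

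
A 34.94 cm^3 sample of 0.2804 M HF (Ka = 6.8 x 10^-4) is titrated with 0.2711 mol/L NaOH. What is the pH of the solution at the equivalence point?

8.15

n(HF) = 0.2804 x 0.03494 = 0.009797 mol; V(NaOH) at equivalence = 0.009797/0.2711 = 0.03614 L.
At equivalence all the acid is converted to F-; total volume = 0.03494 + 0.03614 = 0.07108 L, so [F-] = 0.009797/0.07108 = 0.1378 M.
Kb = Kw/Ka = 1.0e-14 / 6.8 x 10^-4 = 1.47e-11.
[OH^-] = sqrt(Kb x [F-]) = sqrt(1.47e-11 x 0.1378) = 1.42e-6 M.
pOH = 5.85, so pH = 14.00 - 5.85 = 8.15.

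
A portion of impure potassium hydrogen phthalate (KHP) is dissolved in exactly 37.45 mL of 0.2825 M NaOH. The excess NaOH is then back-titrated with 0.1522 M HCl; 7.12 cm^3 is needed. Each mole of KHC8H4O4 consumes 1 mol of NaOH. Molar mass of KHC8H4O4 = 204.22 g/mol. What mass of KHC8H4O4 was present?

Total n(NaOH) added = 0.2825 x 0.03745 = 0.01058 mol.
n(HCl) used = 0.1522 x 0.007120 = 0.001084 mol, which equals the excess n(NaOH).
So n(NaOH) consumed by the sample = 0.01058 - 0.001084 = 0.009496 mol.
n(KHC8H4O4) = 0.009496 / 1 = 0.009496 mol.
mass = 0.009496 mol x 204.22 g/mol = 1.94 g.

1.94 g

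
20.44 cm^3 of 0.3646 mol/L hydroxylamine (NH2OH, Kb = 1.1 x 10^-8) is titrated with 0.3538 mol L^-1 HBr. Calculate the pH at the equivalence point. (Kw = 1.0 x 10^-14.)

n(NH2OH) = 0.3646 x 0.02044 = 0.007452 mol; V(HBr) at equivalence = 0.007452/0.3538 = 0.02106 L.
At equivalence the base is fully converted to NH3OH+; total volume = 0.04150 L, so [NH3OH+] = 0.007452/0.04150 = 0.1796 M.
Ka(NH3OH+) = Kw/Kb = 1.0e-14 / 1.1 x 10^-8 = 9.09e-7.
[H^+] = sqrt(Ka x [NH3OH+]) = sqrt(9.09e-7 x 0.1796) = 0.000404 M.
pH = -log(0.000404) = 3.39.

3.39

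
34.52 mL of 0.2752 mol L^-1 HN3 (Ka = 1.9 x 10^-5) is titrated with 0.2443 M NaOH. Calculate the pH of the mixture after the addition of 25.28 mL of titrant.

4.99

Initial n(HN3) = 0.2752 x 0.03452 = 0.009500 mol.
n(NaOH) added = 0.2443 x 0.02528 = 0.006176 mol, converting that many moles of HN3 to N3-.
Remaining n(HN3) = 0.003324 mol; n(N3-) = 0.006176 mol.
By Henderson-Hasselbalch, pH = pKa + log([A^-]/[HA]) = 4.72 + log(0.006176/0.003324) = 4.72 + (+0.27) = 4.99.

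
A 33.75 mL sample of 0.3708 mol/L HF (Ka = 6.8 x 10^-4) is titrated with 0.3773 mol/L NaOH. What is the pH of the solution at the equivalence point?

n(HF) = 0.3708 x 0.03375 = 0.01251 mol; V(NaOH) at equivalence = 0.01251/0.3773 = 0.03317 L.
At equivalence all the acid is converted to F-; total volume = 0.03375 + 0.03317 = 0.06692 L, so [F-] = 0.01251/0.06692 = 0.1870 M.
Kb = Kw/Ka = 1.0e-14 / 6.8 x 10^-4 = 1.47e-11.
[OH^-] = sqrt(Kb x [F-]) = sqrt(1.47e-11 x 0.1870) = 1.66e-6 M.
pOH = 5.78, so pH = 14.00 - 5.78 = 8.22.

8.22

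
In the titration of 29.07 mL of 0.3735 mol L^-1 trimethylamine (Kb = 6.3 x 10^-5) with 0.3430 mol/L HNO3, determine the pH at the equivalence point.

5.27

n((CH3)3N) = 0.3735 x 0.02907 = 0.01086 mol; V(HNO3) at equivalence = 0.01086/0.3430 = 0.03165 L.
At equivalence the base is fully converted to (CH3)3NH+; total volume = 0.06072 L, so [(CH3)3NH+] = 0.01086/0.06072 = 0.1788 M.
Ka((CH3)3NH+) = Kw/Kb = 1.0e-14 / 6.3 x 10^-5 = 1.59e-10.
[H^+] = sqrt(Ka x [(CH3)3NH+]) = sqrt(1.59e-10 x 0.1788) = 5.33e-6 M.
pH = -log(5.33e-6) = 5.27.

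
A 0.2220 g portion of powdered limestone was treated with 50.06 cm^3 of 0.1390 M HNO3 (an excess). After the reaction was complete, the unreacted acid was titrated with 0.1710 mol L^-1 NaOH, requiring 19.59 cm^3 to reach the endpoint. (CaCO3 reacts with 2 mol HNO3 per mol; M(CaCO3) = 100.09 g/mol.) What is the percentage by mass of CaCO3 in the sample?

81.3%

Total n(HNO3) added = 0.1390 x 0.05006 = 0.006958 mol.
n(NaOH) used = 0.1710 x 0.01959 = 0.003350 mol, which equals the excess n(HNO3).
So n(HNO3) consumed by the sample = 0.006958 - 0.003350 = 0.003608 mol.
n(CaCO3) = 0.003608 / 2 = 0.001804 mol.
mass CaCO3 = 0.001804 x 100.09 = 0.1806 g, so %CaCO3 = 0.1806/0.2220 x 100 = 81.3%.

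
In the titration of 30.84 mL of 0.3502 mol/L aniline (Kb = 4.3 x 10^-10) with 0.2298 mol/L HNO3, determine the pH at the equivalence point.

n(C6H5NH2) = 0.3502 x 0.03084 = 0.01080 mol; V(HNO3) at equivalence = 0.01080/0.2298 = 0.04700 L.
At equivalence the base is fully converted to C6H5NH3+; total volume = 0.07784 L, so [C6H5NH3+] = 0.01080/0.07784 = 0.1388 M.
Ka(C6H5NH3+) = Kw/Kb = 1.0e-14 / 4.3 x 10^-10 = 2.33e-5.
[H^+] = sqrt(Ka x [C6H5NH3+]) = sqrt(2.33e-5 x 0.1388) = 0.00180 M.
pH = -log(0.00180) = 2.75.

2.75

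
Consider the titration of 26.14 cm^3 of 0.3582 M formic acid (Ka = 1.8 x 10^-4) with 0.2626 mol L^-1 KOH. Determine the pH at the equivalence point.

8.46

n(HCOOH) = 0.3582 x 0.02614 = 0.009363 mol; V(KOH) at equivalence = 0.009363/0.2626 = 0.03566 L.
At equivalence all the acid is converted to HCOO-; total volume = 0.02614 + 0.03566 = 0.06180 L, so [HCOO-] = 0.009363/0.06180 = 0.1515 M.
Kb = Kw/Ka = 1.0e-14 / 1.8 x 10^-4 = 5.56e-11.
[OH^-] = sqrt(Kb x [HCOO-]) = sqrt(5.56e-11 x 0.1515) = 2.90e-6 M.
pOH = 5.54, so pH = 14.00 - 5.54 = 8.46.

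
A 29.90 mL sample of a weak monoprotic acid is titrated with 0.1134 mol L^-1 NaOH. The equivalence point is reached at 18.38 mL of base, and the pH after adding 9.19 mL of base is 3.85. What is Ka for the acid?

9.19 mL is half of the equivalence volume, so this is the half-equivalence point where [HA] = [A^-].
At half-equivalence pH = pKa, so pKa = 3.85.
Ka = 10^(-3.85) = 1.4 x 10^-4.

1.4 x 10^-4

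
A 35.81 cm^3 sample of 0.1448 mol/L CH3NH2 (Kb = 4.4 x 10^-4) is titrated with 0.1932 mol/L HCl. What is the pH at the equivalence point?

n(CH3NH2) = 0.1448 x 0.03581 = 0.005185 mol; V(HCl) at equivalence = 0.005185/0.1932 = 0.02684 L.
At equivalence the base is fully converted to CH3NH3+; total volume = 0.06265 L, so [CH3NH3+] = 0.005185/0.06265 = 0.08277 M.
Ka(CH3NH3+) = Kw/Kb = 1.0e-14 / 4.4 x 10^-4 = 2.27e-11.
[H^+] = sqrt(Ka x [CH3NH3+]) = sqrt(2.27e-11 x 0.08277) = 1.37e-6 M.
pH = -log(1.37e-6) = 5.86.

5.86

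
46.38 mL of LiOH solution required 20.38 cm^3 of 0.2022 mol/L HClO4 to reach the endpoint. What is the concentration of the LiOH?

0.0888 M

n(HClO4) delivered = 0.2022 x 0.02038 = 0.004121 mol.
For a 1:1 reaction, n(LiOH) = 0.004121 mol.
[LiOH] = 0.004121 mol / 0.04638 L = 0.0888 M.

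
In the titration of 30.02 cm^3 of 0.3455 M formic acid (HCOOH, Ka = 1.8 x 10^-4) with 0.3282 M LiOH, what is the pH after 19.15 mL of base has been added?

Initial n(HCOOH) = 0.3455 x 0.03002 = 0.01037 mol.
n(LiOH) added = 0.3282 x 0.01915 = 0.006285 mol, converting that many moles of HCOOH to HCOO-.
Remaining n(HCOOH) = 0.004087 mol; n(HCOO-) = 0.006285 mol.
By Henderson-Hasselbalch, pH = pKa + log([A^-]/[HA]) = 3.74 + log(0.006285/0.004087) = 3.74 + (+0.19) = 3.93.

3.93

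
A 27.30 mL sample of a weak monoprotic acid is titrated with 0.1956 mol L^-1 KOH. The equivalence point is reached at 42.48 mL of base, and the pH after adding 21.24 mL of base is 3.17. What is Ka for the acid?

21.24 mL is half of the equivalence volume, so this is the half-equivalence point where [HA] = [A^-].
At half-equivalence pH = pKa, so pKa = 3.17.
Ka = 10^(-3.17) = 6.8 x 10^-4.

6.8 x 10^-4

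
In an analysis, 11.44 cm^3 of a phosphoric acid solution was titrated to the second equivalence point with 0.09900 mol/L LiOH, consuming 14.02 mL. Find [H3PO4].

n(LiOH) = 0.09900 x 0.01402 = 0.001388 mol.
At the second equivalence point, 2 mol OH^- react per mol H3PO4, so n(H3PO4) = 0.001388 / 2 = 0.0006940 mol.
[H3PO4] = 0.0006940 / 0.01144 L = 0.0607 M.

0.0607 M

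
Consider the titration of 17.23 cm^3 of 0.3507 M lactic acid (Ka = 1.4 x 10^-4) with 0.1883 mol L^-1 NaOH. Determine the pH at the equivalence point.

8.47

n(HC3H5O3) = 0.3507 x 0.01723 = 0.006043 mol; V(NaOH) at equivalence = 0.006043/0.1883 = 0.03209 L.
At equivalence all the acid is converted to C3H5O3-; total volume = 0.01723 + 0.03209 = 0.04932 L, so [C3H5O3-] = 0.006043/0.04932 = 0.1225 M.
Kb = Kw/Ka = 1.0e-14 / 1.4 x 10^-4 = 7.14e-11.
[OH^-] = sqrt(Kb x [C3H5O3-]) = sqrt(7.14e-11 x 0.1225) = 2.96e-6 M.
pOH = 5.53, so pH = 14.00 - 5.53 = 8.47.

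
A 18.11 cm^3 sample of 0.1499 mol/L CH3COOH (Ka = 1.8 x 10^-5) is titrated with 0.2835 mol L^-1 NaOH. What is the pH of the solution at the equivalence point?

8.87

n(CH3COOH) = 0.1499 x 0.01811 = 0.002715 mol; V(NaOH) at equivalence = 0.002715/0.2835 = 0.009576 L.
At equivalence all the acid is converted to CH3COO-; total volume = 0.01811 + 0.009576 = 0.02769 L, so [CH3COO-] = 0.002715/0.02769 = 0.09805 M.
Kb = Kw/Ka = 1.0e-14 / 1.8 x 10^-5 = 5.56e-10.
[OH^-] = sqrt(Kb x [CH3COO-]) = sqrt(5.56e-10 x 0.09805) = 7.38e-6 M.
pOH = 5.13, so pH = 14.00 - 5.13 = 8.87.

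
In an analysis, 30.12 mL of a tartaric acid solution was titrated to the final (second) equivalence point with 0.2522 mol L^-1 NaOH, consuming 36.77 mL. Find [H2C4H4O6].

n(NaOH) = 0.2522 x 0.03677 = 0.009273 mol.
At the final (second) equivalence point, 2 mol OH^- react per mol H2C4H4O6, so n(H2C4H4O6) = 0.009273 / 2 = 0.004637 mol.
[H2C4H4O6] = 0.004637 / 0.03012 L = 0.154 M.

0.154 M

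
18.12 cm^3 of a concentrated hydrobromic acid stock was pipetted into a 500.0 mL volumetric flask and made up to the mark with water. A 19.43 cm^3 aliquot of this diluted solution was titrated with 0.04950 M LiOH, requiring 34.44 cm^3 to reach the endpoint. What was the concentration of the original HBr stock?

2.42 M

n(LiOH) = 0.04950 x 0.03444 = 0.001705 mol.
n(HBr) in the aliquot = 0.001705 mol.
[diluted HBr] = 0.001705 / 0.01943 = 0.08774 M.
Dilution factor = 500.0/18.12 = 27.59, so [stock] = 0.08774 x 27.59 = 2.42 M.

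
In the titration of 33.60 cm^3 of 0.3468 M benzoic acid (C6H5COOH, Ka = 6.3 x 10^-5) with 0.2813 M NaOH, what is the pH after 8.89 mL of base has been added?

3.64

Initial n(C6H5COOH) = 0.3468 x 0.03360 = 0.01165 mol.
n(NaOH) added = 0.2813 x 0.008890 = 0.002501 mol, converting that many moles of C6H5COOH to C6H5COO-.
Remaining n(C6H5COOH) = 0.009152 mol; n(C6H5COO-) = 0.002501 mol.
By Henderson-Hasselbalch, pH = pKa + log([A^-]/[HA]) = 4.20 + log(0.002501/0.009152) = 4.20 + (-0.56) = 3.64.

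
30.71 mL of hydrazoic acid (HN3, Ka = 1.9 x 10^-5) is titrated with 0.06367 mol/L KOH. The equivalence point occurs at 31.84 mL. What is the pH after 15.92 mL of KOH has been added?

15.92 mL is exactly half the equivalence volume (31.84/2), i.e. the half-equivalence point.
There, n(HA) = n(A^-), so pH = pKa = -log(1.9 x 10^-5) = 4.72.

4.72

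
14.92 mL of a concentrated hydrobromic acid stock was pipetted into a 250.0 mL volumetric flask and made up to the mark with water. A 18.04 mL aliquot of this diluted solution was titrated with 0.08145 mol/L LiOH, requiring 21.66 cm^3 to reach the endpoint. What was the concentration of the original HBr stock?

n(LiOH) = 0.08145 x 0.02166 = 0.001764 mol.
n(HBr) in the aliquot = 0.001764 mol.
[diluted HBr] = 0.001764 / 0.01804 = 0.09779 M.
Dilution factor = 250.0/14.92 = 16.76, so [stock] = 0.09779 x 16.76 = 1.64 M.

1.64 M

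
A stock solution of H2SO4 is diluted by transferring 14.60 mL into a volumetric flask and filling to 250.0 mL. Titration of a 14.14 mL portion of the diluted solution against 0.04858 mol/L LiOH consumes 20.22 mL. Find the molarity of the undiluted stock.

0.595 M

n(LiOH) = 0.04858 x 0.02022 = 0.0009823 mol.
n(H2SO4) in the aliquot = 0.0009823 x 1/2 = 0.0004911 mol.
[diluted H2SO4] = 0.0004911 / 0.01414 = 0.03473 M.
Dilution factor = 250.0/14.60 = 17.12, so [stock] = 0.03473 x 17.12 = 0.595 M.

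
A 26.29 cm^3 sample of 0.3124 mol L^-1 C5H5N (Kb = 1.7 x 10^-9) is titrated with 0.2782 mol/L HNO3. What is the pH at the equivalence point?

3.03

n(C5H5N) = 0.3124 x 0.02629 = 0.008213 mol; V(HNO3) at equivalence = 0.008213/0.2782 = 0.02952 L.
At equivalence the base is fully converted to C5H5NH+; total volume = 0.05581 L, so [C5H5NH+] = 0.008213/0.05581 = 0.1472 M.
Ka(C5H5NH+) = Kw/Kb = 1.0e-14 / 1.7 x 10^-9 = 5.88e-6.
[H^+] = sqrt(Ka x [C5H5NH+]) = sqrt(5.88e-6 x 0.1472) = 0.000930 M.
pH = -log(0.000930) = 3.03.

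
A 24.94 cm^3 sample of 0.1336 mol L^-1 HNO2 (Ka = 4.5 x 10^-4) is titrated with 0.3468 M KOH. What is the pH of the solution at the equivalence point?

n(HNO2) = 0.1336 x 0.02494 = 0.003332 mol; V(KOH) at equivalence = 0.003332/0.3468 = 0.009608 L.
At equivalence all the acid is converted to NO2-; total volume = 0.02494 + 0.009608 = 0.03455 L, so [NO2-] = 0.003332/0.03455 = 0.09645 M.
Kb = Kw/Ka = 1.0e-14 / 4.5 x 10^-4 = 2.22e-11.
[OH^-] = sqrt(Kb x [NO2-]) = sqrt(2.22e-11 x 0.09645) = 1.46e-6 M.
pOH = 5.83, so pH = 14.00 - 5.83 = 8.17.

8.17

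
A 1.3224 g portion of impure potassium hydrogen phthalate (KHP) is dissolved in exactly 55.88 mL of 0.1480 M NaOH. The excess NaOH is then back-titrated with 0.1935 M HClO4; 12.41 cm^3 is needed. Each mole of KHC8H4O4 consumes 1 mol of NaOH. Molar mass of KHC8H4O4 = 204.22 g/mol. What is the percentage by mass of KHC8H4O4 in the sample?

90.6%

Total n(NaOH) added = 0.1480 x 0.05588 = 0.008270 mol.
n(HClO4) used = 0.1935 x 0.01241 = 0.002401 mol, which equals the excess n(NaOH).
So n(NaOH) consumed by the sample = 0.008270 - 0.002401 = 0.005869 mol.
n(KHC8H4O4) = 0.005869 / 1 = 0.005869 mol.
mass KHC8H4O4 = 0.005869 x 204.22 = 1.199 g, so %KHC8H4O4 = 1.199/1.3224 x 100 = 90.6%.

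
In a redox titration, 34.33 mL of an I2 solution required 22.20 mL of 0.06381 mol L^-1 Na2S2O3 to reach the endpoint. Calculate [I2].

n(Na2S2O3) = 0.06381 x 0.02220 = 0.001417 mol.
From the balanced equation, 2 mol Na2S2O3 reacts with 1 mol I2, so n(I2) = 0.001417 x 1/2 = 0.0007083 mol.
[I2] = 0.0007083 / 0.03433 L = 0.0206 M.

0.0206 M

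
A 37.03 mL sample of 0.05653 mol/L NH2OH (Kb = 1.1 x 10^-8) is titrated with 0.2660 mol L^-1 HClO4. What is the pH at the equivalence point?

n(NH2OH) = 0.05653 x 0.03703 = 0.002093 mol; V(HClO4) at equivalence = 0.002093/0.2660 = 0.007870 L.
At equivalence the base is fully converted to NH3OH+; total volume = 0.04490 L, so [NH3OH+] = 0.002093/0.04490 = 0.04662 M.
Ka(NH3OH+) = Kw/Kb = 1.0e-14 / 1.1 x 10^-8 = 9.09e-7.
[H^+] = sqrt(Ka x [NH3OH+]) = sqrt(9.09e-7 x 0.04662) = 0.000206 M.
pH = -log(0.000206) = 3.69.

3.69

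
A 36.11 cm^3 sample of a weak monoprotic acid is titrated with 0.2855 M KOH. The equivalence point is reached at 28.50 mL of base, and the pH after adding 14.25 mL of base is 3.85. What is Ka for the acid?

1.4 x 10^-4

14.25 mL is half of the equivalence volume, so this is the half-equivalence point where [HA] = [A^-].
At half-equivalence pH = pKa, so pKa = 3.85.
Ka = 10^(-3.85) = 1.4 x 10^-4.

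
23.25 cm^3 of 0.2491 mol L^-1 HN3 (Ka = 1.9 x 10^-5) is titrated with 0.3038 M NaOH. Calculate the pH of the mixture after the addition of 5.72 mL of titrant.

4.35

Initial n(HN3) = 0.2491 x 0.02325 = 0.005792 mol.
n(NaOH) added = 0.3038 x 0.005720 = 0.001738 mol, converting that many moles of HN3 to N3-.
Remaining n(HN3) = 0.004054 mol; n(N3-) = 0.001738 mol.
By Henderson-Hasselbalch, pH = pKa + log([A^-]/[HA]) = 4.72 + log(0.001738/0.004054) = 4.72 + (-0.37) = 4.35.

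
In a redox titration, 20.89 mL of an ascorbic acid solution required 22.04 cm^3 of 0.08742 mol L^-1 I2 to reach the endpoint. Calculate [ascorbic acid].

0.0922 M

n(I2) = 0.08742 x 0.02204 = 0.001927 mol.
From the balanced equation, 1 mol I2 reacts with 1 mol ascorbic acid, so n(ascorbic acid) = 0.001927 x 1/1 = 0.001927 mol.
[ascorbic acid] = 0.001927 / 0.02089 L = 0.0922 M.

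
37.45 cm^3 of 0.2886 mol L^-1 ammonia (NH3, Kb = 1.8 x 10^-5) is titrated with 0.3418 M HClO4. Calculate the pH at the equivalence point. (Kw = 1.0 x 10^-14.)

n(NH3) = 0.2886 x 0.03745 = 0.01081 mol; V(HClO4) at equivalence = 0.01081/0.3418 = 0.03162 L.
At equivalence the base is fully converted to NH4+; total volume = 0.06907 L, so [NH4+] = 0.01081/0.06907 = 0.1565 M.
Ka(NH4+) = Kw/Kb = 1.0e-14 / 1.8 x 10^-5 = 5.56e-10.
[H^+] = sqrt(Ka x [NH4+]) = sqrt(5.56e-10 x 0.1565) = 9.32e-6 M.
pH = -log(9.32e-6) = 5.03.

5.03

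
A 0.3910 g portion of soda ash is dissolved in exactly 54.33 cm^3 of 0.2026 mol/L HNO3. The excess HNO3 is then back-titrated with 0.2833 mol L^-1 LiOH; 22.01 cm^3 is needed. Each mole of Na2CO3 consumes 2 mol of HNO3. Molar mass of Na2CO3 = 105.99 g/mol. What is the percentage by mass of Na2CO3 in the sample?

64.7%

Total n(HNO3) added = 0.2026 x 0.05433 = 0.01101 mol.
n(LiOH) used = 0.2833 x 0.02201 = 0.006235 mol, which equals the excess n(HNO3).
So n(HNO3) consumed by the sample = 0.01101 - 0.006235 = 0.004772 mol.
n(Na2CO3) = 0.004772 / 2 = 0.002386 mol.
mass Na2CO3 = 0.002386 x 105.99 = 0.2529 g, so %Na2CO3 = 0.2529/0.3910 x 100 = 64.7%.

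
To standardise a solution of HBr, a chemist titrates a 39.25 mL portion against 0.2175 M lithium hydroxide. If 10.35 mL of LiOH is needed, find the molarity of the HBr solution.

n(LiOH) delivered = 0.2175 x 0.01035 = 0.002251 mol.
For a 1:1 reaction, n(HBr) = 0.002251 mol.
[HBr] = 0.002251 mol / 0.03925 L = 0.0574 M.

0.0574 M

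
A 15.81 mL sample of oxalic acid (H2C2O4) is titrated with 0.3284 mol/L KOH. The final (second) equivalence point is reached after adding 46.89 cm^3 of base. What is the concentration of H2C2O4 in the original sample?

n(KOH) = 0.3284 x 0.04689 = 0.01540 mol.
At the final (second) equivalence point, 2 mol OH^- react per mol H2C2O4, so n(H2C2O4) = 0.01540 / 2 = 0.007699 mol.
[H2C2O4] = 0.007699 / 0.01581 L = 0.487 M.

0.487 M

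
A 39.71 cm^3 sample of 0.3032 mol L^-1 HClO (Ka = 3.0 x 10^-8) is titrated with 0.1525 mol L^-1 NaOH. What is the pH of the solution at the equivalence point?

n(HClO) = 0.3032 x 0.03971 = 0.01204 mol; V(NaOH) at equivalence = 0.01204/0.1525 = 0.07895 L.
At equivalence all the acid is converted to ClO-; total volume = 0.03971 + 0.07895 = 0.1187 L, so [ClO-] = 0.01204/0.1187 = 0.1015 M.
Kb = Kw/Ka = 1.0e-14 / 3.0 x 10^-8 = 3.33e-7.
[OH^-] = sqrt(Kb x [ClO-]) = sqrt(3.33e-7 x 0.1015) = 0.000184 M.
pOH = 3.74, so pH = 14.00 - 3.74 = 10.26.

10.26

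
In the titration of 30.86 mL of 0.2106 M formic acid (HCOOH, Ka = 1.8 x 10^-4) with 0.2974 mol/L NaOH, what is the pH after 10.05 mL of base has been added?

Initial n(HCOOH) = 0.2106 x 0.03086 = 0.006499 mol.
n(NaOH) added = 0.2974 x 0.01005 = 0.002989 mol, converting that many moles of HCOOH to HCOO-.
Remaining n(HCOOH) = 0.003510 mol; n(HCOO-) = 0.002989 mol.
By Henderson-Hasselbalch, pH = pKa + log([A^-]/[HA]) = 3.74 + log(0.002989/0.003510) = 3.74 + (-0.07) = 3.67.

3.67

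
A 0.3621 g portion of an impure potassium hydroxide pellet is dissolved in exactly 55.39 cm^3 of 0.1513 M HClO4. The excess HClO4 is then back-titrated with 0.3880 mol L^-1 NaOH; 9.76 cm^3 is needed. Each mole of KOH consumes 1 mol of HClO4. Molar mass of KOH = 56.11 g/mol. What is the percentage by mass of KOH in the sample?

Total n(HClO4) added = 0.1513 x 0.05539 = 0.008381 mol.
n(NaOH) used = 0.3880 x 0.009760 = 0.003787 mol, which equals the excess n(HClO4).
So n(HClO4) consumed by the sample = 0.008381 - 0.003787 = 0.004594 mol.
n(KOH) = 0.004594 / 1 = 0.004594 mol.
mass KOH = 0.004594 x 56.11 = 0.2577 g, so %KOH = 0.2577/0.3621 x 100 = 71.2%.

71.2%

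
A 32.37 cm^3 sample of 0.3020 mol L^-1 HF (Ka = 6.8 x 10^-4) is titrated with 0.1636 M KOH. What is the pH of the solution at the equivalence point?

n(HF) = 0.3020 x 0.03237 = 0.009776 mol; V(KOH) at equivalence = 0.009776/0.1636 = 0.05975 L.
At equivalence all the acid is converted to F-; total volume = 0.03237 + 0.05975 = 0.09212 L, so [F-] = 0.009776/0.09212 = 0.1061 M.
Kb = Kw/Ka = 1.0e-14 / 6.8 x 10^-4 = 1.47e-11.
[OH^-] = sqrt(Kb x [F-]) = sqrt(1.47e-11 x 0.1061) = 1.25e-6 M.
pOH = 5.90, so pH = 14.00 - 5.90 = 8.10.

8.10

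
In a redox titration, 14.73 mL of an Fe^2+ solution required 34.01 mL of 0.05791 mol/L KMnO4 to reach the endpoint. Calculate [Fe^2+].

n(KMnO4) = 0.05791 x 0.03401 = 0.001970 mol.
From the balanced equation, 1 mol KMnO4 reacts with 5 mol Fe^2+, so n(Fe^2+) = 0.001970 x 5/1 = 0.009848 mol.
[Fe^2+] = 0.009848 / 0.01473 L = 0.669 M.

0.669 M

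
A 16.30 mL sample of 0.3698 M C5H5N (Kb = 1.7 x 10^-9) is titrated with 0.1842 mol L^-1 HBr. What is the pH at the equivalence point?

n(C5H5N) = 0.3698 x 0.01630 = 0.006028 mol; V(HBr) at equivalence = 0.006028/0.1842 = 0.03272 L.
At equivalence the base is fully converted to C5H5NH+; total volume = 0.04902 L, so [C5H5NH+] = 0.006028/0.04902 = 0.1230 M.
Ka(C5H5NH+) = Kw/Kb = 1.0e-14 / 1.7 x 10^-9 = 5.88e-6.
[H^+] = sqrt(Ka x [C5H5NH+]) = sqrt(5.88e-6 x 0.1230) = 0.000850 M.
pH = -log(0.000850) = 3.07.

3.07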